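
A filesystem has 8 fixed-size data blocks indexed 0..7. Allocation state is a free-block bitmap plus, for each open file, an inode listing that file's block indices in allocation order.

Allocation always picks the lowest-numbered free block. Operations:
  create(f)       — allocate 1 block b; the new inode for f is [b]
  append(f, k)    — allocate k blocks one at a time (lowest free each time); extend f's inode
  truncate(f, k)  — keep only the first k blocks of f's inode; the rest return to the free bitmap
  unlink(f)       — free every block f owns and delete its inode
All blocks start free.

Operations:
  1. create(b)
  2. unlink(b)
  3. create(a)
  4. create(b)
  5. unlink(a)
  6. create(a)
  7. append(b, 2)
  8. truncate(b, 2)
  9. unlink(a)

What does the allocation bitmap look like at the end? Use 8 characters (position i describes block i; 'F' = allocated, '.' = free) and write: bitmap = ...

bitmap = .FF.....

create(b): bitmap=F....... | b=[0]
unlink(b): bitmap=........ | 
create(a): bitmap=F....... | a=[0]
create(b): bitmap=FF...... | a=[0] b=[1]
unlink(a): bitmap=.F...... | b=[1]
create(a): bitmap=FF...... | a=[0] b=[1]
append(b, 2): bitmap=FFFF.... | a=[0] b=[1, 2, 3]
truncate(b, 2): bitmap=FFF..... | a=[0] b=[1, 2]
unlink(a): bitmap=.FF..... | b=[1, 2]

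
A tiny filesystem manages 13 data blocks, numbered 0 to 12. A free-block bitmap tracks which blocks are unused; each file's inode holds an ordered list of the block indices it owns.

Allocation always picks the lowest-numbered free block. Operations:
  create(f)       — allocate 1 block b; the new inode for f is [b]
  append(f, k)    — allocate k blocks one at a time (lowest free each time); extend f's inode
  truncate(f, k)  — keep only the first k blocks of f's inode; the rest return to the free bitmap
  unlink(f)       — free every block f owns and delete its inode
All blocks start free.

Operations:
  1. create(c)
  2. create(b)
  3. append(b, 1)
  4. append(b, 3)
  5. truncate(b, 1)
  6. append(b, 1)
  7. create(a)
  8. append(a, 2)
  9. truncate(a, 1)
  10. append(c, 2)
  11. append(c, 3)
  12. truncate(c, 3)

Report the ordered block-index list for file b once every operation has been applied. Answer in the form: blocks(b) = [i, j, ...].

after create(c) → c:[0]  free=[F............]
after create(b) → b:[1], c:[0]  free=[FF...........]
after append(b, 1) → b:[1, 2], c:[0]  free=[FFF..........]
after append(b, 3) → b:[1, 2, 3, 4, 5], c:[0]  free=[FFFFFF.......]
after truncate(b, 1) → b:[1], c:[0]  free=[FF...........]
after append(b, 1) → b:[1, 2], c:[0]  free=[FFF..........]
after create(a) → a:[3], b:[1, 2], c:[0]  free=[FFFF.........]
after append(a, 2) → a:[3, 4, 5], b:[1, 2], c:[0]  free=[FFFFFF.......]
after truncate(a, 1) → a:[3], b:[1, 2], c:[0]  free=[FFFF.........]
after append(c, 2) → a:[3], b:[1, 2], c:[0, 4, 5]  free=[FFFFFF.......]
after append(c, 3) → a:[3], b:[1, 2], c:[0, 4, 5, 6, 7, 8]  free=[FFFFFFFFF....]
after truncate(c, 3) → a:[3], b:[1, 2], c:[0, 4, 5]  free=[FFFFFF.......]

blocks(b) = [1, 2]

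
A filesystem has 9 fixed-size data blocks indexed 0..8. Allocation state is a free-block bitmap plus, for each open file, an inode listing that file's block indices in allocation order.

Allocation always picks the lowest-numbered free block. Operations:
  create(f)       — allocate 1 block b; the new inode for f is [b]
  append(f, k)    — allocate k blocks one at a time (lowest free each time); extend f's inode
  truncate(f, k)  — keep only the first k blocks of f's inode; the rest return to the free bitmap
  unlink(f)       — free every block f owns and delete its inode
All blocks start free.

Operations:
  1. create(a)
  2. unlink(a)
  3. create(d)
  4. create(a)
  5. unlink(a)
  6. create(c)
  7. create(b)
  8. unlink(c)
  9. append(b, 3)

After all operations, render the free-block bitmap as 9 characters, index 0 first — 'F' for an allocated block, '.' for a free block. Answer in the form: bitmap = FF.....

create(a): bitmap=F........ | a=[0]
unlink(a): bitmap=......... | 
create(d): bitmap=F........ | d=[0]
create(a): bitmap=FF....... | a=[1] d=[0]
unlink(a): bitmap=F........ | d=[0]
create(c): bitmap=FF....... | c=[1] d=[0]
create(b): bitmap=FFF...... | b=[2] c=[1] d=[0]
unlink(c): bitmap=F.F...... | b=[2] d=[0]
append(b, 3): bitmap=FFFFF.... | b=[2, 1, 3, 4] d=[0]

bitmap = FFFFF....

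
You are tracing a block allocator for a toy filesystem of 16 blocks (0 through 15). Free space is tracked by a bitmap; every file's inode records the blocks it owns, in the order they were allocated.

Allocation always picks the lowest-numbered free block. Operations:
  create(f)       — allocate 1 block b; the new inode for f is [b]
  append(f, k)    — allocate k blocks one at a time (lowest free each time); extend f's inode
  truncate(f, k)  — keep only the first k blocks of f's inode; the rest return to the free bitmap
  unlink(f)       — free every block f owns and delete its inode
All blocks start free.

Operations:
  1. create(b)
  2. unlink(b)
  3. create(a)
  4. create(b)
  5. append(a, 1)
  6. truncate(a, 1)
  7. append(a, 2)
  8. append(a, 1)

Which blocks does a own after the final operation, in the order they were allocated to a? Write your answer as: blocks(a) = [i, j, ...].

[1] create(b) — b=0 (map F...............)
[2] unlink(b) —  (map ................)
[3] create(a) — a=0 (map F...............)
[4] create(b) — a=0 b=1 (map FF..............)
[5] append(a, 1) — a=0,2 b=1 (map FFF.............)
[6] truncate(a, 1) — a=0 b=1 (map FF..............)
[7] append(a, 2) — a=0,2,3 b=1 (map FFFF............)
[8] append(a, 1) — a=0,2,3,4 b=1 (map FFFFF...........)

blocks(a) = [0, 2, 3, 4]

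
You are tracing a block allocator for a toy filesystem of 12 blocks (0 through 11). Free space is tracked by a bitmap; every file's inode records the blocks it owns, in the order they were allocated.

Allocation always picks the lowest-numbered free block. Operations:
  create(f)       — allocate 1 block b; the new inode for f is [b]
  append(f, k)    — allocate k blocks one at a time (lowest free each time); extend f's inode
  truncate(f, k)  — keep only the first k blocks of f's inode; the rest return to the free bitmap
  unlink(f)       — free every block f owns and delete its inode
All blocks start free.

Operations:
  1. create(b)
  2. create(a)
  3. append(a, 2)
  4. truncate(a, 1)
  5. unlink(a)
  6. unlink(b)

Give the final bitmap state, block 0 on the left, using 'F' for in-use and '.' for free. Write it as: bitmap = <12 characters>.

bitmap = ............

after create(b) → b:[0]  free=[F...........]
after create(a) → a:[1], b:[0]  free=[FF..........]
after append(a, 2) → a:[1, 2, 3], b:[0]  free=[FFFF........]
after truncate(a, 1) → a:[1], b:[0]  free=[FF..........]
after unlink(a) → b:[0]  free=[F...........]
after unlink(b) →   free=[............]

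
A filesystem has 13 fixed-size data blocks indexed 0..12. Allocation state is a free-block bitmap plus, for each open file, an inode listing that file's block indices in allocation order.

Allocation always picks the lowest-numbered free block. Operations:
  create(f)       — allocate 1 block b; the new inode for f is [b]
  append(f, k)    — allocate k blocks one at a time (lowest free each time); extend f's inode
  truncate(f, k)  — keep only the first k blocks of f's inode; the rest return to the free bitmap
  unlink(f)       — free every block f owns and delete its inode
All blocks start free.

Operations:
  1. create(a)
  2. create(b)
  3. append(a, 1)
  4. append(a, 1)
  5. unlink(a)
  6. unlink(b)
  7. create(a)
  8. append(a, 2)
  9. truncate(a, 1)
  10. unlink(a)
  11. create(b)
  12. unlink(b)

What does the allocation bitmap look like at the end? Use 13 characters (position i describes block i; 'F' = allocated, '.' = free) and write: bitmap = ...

bitmap = .............

[1] create(a) — a=0 (map F............)
[2] create(b) — a=0 b=1 (map FF...........)
[3] append(a, 1) — a=0,2 b=1 (map FFF..........)
[4] append(a, 1) — a=0,2,3 b=1 (map FFFF.........)
[5] unlink(a) — b=1 (map .F...........)
[6] unlink(b) —  (map .............)
[7] create(a) — a=0 (map F............)
[8] append(a, 2) — a=0,1,2 (map FFF..........)
[9] truncate(a, 1) — a=0 (map F............)
[10] unlink(a) —  (map .............)
[11] create(b) — b=0 (map F............)
[12] unlink(b) —  (map .............)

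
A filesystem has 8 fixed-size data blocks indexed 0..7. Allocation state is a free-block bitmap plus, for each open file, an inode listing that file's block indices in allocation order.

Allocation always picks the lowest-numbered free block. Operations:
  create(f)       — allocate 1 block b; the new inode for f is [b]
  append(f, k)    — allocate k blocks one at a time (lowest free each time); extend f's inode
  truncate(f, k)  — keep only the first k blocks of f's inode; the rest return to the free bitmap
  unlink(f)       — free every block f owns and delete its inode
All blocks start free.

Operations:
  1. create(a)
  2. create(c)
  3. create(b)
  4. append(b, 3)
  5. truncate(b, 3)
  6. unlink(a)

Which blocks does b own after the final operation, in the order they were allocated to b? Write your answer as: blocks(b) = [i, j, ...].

blocks(b) = [2, 3, 4]

[1] create(a) — a=0 (map F.......)
[2] create(c) — a=0 c=1 (map FF......)
[3] create(b) — a=0 b=2 c=1 (map FFF.....)
[4] append(b, 3) — a=0 b=2,3,4,5 c=1 (map FFFFFF..)
[5] truncate(b, 3) — a=0 b=2,3,4 c=1 (map FFFFF...)
[6] unlink(a) — b=2,3,4 c=1 (map .FFFF...)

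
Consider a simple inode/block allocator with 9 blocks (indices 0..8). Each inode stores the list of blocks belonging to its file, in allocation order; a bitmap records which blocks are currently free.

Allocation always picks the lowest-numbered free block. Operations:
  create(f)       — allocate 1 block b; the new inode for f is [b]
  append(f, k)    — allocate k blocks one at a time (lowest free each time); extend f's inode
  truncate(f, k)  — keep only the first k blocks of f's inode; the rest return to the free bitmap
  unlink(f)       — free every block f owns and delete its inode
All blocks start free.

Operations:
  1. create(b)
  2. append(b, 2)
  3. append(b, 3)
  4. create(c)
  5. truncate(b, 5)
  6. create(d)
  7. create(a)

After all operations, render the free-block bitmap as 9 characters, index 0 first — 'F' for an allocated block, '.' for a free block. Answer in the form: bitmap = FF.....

bitmap = FFFFFFFF.

  1. create(b)  ⇒  F........  {b→[0]}
  2. append(b, 2)  ⇒  FFF......  {b→[0, 1, 2]}
  3. append(b, 3)  ⇒  FFFFFF...  {b→[0, 1, 2, 3, 4, 5]}
  4. create(c)  ⇒  FFFFFFF..  {b→[0, 1, 2, 3, 4, 5]; c→[6]}
  5. truncate(b, 5)  ⇒  FFFFF.F..  {b→[0, 1, 2, 3, 4]; c→[6]}
  6. create(d)  ⇒  FFFFFFF..  {b→[0, 1, 2, 3, 4]; c→[6]; d→[5]}
  7. create(a)  ⇒  FFFFFFFF.  {a→[7]; b→[0, 1, 2, 3, 4]; c→[6]; d→[5]}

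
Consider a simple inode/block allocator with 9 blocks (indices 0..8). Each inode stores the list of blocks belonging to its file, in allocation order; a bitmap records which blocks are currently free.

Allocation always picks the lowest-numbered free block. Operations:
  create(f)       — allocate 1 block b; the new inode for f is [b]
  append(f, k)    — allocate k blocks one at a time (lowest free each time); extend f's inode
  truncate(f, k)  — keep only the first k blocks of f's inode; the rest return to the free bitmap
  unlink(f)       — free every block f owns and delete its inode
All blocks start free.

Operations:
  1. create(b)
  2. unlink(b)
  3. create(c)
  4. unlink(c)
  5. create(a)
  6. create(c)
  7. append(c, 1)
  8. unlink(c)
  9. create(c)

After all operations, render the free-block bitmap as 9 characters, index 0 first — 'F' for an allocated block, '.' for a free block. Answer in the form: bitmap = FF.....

after create(b) → b:[0]  free=[F........]
after unlink(b) →   free=[.........]
after create(c) → c:[0]  free=[F........]
after unlink(c) →   free=[.........]
after create(a) → a:[0]  free=[F........]
after create(c) → a:[0], c:[1]  free=[FF.......]
after append(c, 1) → a:[0], c:[1, 2]  free=[FFF......]
after unlink(c) → a:[0]  free=[F........]
after create(c) → a:[0], c:[1]  free=[FF.......]

bitmap = FF.......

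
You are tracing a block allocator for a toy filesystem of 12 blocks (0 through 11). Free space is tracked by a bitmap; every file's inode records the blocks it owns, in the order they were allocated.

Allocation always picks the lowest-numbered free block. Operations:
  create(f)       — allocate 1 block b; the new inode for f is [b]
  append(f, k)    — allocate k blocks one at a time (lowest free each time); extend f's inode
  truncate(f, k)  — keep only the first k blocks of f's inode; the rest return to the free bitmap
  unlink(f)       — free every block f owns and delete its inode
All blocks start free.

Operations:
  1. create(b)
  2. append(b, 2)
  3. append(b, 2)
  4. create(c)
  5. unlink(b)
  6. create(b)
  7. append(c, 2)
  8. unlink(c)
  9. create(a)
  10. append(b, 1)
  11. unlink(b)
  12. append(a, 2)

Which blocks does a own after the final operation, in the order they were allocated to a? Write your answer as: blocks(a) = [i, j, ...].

blocks(a) = [1, 0, 2]

create(b): bitmap=F........... | b=[0]
append(b, 2): bitmap=FFF......... | b=[0, 1, 2]
append(b, 2): bitmap=FFFFF....... | b=[0, 1, 2, 3, 4]
create(c): bitmap=FFFFFF...... | b=[0, 1, 2, 3, 4] c=[5]
unlink(b): bitmap=.....F...... | c=[5]
create(b): bitmap=F....F...... | b=[0] c=[5]
append(c, 2): bitmap=FFF..F...... | b=[0] c=[5, 1, 2]
unlink(c): bitmap=F........... | b=[0]
create(a): bitmap=FF.......... | a=[1] b=[0]
append(b, 1): bitmap=FFF......... | a=[1] b=[0, 2]
unlink(b): bitmap=.F.......... | a=[1]
append(a, 2): bitmap=FFF......... | a=[1, 0, 2]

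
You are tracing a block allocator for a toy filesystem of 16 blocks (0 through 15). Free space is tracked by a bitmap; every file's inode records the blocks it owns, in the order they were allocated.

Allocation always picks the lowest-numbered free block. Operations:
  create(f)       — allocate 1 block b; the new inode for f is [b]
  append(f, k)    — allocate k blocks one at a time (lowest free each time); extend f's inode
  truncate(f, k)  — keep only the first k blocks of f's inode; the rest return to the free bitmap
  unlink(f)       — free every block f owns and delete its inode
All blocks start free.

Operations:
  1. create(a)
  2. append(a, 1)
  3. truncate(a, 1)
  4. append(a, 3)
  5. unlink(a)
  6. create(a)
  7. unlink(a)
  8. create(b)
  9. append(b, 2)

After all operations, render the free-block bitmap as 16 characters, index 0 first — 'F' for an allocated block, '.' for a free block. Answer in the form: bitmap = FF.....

bitmap = FFF.............

create(a): bitmap=F............... | a=[0]
append(a, 1): bitmap=FF.............. | a=[0, 1]
truncate(a, 1): bitmap=F............... | a=[0]
append(a, 3): bitmap=FFFF............ | a=[0, 1, 2, 3]
unlink(a): bitmap=................ | 
create(a): bitmap=F............... | a=[0]
unlink(a): bitmap=................ | 
create(b): bitmap=F............... | b=[0]
append(b, 2): bitmap=FFF............. | b=[0, 1, 2]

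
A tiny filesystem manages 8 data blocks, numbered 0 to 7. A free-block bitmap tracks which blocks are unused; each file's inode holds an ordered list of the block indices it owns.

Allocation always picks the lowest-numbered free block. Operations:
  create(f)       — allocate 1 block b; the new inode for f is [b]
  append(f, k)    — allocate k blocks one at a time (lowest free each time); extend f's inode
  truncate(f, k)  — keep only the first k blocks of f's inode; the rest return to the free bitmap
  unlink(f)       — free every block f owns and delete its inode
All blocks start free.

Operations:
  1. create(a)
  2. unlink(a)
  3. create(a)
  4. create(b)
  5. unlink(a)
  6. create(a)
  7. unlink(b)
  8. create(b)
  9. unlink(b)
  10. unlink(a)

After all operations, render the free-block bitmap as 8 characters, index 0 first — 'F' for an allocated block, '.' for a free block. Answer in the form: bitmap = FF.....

[1] create(a) — a=0 (map F.......)
[2] unlink(a) —  (map ........)
[3] create(a) — a=0 (map F.......)
[4] create(b) — a=0 b=1 (map FF......)
[5] unlink(a) — b=1 (map .F......)
[6] create(a) — a=0 b=1 (map FF......)
[7] unlink(b) — a=0 (map F.......)
[8] create(b) — a=0 b=1 (map FF......)
[9] unlink(b) — a=0 (map F.......)
[10] unlink(a) —  (map ........)

bitmap = ........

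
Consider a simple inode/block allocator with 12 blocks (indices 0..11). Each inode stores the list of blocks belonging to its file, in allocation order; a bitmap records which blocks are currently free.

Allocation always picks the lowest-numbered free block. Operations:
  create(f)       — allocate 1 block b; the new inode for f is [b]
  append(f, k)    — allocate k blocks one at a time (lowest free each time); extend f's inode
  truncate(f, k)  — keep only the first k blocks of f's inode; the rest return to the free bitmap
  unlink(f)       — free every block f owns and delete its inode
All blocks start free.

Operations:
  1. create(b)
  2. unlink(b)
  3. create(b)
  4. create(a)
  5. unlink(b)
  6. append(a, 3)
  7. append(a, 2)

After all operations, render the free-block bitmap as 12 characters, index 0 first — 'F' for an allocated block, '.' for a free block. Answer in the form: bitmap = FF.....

  1. create(b)  ⇒  F...........  {b→[0]}
  2. unlink(b)  ⇒  ............  {}
  3. create(b)  ⇒  F...........  {b→[0]}
  4. create(a)  ⇒  FF..........  {a→[1]; b→[0]}
  5. unlink(b)  ⇒  .F..........  {a→[1]}
  6. append(a, 3)  ⇒  FFFF........  {a→[1, 0, 2, 3]}
  7. append(a, 2)  ⇒  FFFFFF......  {a→[1, 0, 2, 3, 4, 5]}

bitmap = FFFFFF......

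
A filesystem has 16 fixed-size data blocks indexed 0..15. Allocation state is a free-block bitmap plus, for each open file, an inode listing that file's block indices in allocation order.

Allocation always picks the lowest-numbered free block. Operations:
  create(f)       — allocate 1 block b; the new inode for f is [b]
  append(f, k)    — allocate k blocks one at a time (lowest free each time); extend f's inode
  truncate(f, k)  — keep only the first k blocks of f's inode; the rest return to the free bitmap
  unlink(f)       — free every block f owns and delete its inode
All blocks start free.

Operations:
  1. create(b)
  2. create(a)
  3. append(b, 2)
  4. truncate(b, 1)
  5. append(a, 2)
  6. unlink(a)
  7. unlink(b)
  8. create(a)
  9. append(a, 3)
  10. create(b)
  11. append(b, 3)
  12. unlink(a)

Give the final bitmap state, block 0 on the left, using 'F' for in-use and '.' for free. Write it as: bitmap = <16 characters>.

after create(b) → b:[0]  free=[F...............]
after create(a) → a:[1], b:[0]  free=[FF..............]
after append(b, 2) → a:[1], b:[0, 2, 3]  free=[FFFF............]
after truncate(b, 1) → a:[1], b:[0]  free=[FF..............]
after append(a, 2) → a:[1, 2, 3], b:[0]  free=[FFFF............]
after unlink(a) → b:[0]  free=[F...............]
after unlink(b) →   free=[................]
after create(a) → a:[0]  free=[F...............]
after append(a, 3) → a:[0, 1, 2, 3]  free=[FFFF............]
after create(b) → a:[0, 1, 2, 3], b:[4]  free=[FFFFF...........]
after append(b, 3) → a:[0, 1, 2, 3], b:[4, 5, 6, 7]  free=[FFFFFFFF........]
after unlink(a) → b:[4, 5, 6, 7]  free=[....FFFF........]

bitmap = ....FFFF........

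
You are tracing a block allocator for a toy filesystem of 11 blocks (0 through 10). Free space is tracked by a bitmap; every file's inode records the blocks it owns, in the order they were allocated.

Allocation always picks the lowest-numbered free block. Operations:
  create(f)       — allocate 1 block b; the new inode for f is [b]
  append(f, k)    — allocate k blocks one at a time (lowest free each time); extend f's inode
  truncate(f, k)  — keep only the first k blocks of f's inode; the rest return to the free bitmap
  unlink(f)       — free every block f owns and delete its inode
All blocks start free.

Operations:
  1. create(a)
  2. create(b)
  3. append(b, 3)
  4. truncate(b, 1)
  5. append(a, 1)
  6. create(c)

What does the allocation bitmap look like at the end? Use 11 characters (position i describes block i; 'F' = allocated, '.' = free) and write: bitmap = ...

bitmap = FFFF.......

[1] create(a) — a=0 (map F..........)
[2] create(b) — a=0 b=1 (map FF.........)
[3] append(b, 3) — a=0 b=1,2,3,4 (map FFFFF......)
[4] truncate(b, 1) — a=0 b=1 (map FF.........)
[5] append(a, 1) — a=0,2 b=1 (map FFF........)
[6] create(c) — a=0,2 b=1 c=3 (map FFFF.......)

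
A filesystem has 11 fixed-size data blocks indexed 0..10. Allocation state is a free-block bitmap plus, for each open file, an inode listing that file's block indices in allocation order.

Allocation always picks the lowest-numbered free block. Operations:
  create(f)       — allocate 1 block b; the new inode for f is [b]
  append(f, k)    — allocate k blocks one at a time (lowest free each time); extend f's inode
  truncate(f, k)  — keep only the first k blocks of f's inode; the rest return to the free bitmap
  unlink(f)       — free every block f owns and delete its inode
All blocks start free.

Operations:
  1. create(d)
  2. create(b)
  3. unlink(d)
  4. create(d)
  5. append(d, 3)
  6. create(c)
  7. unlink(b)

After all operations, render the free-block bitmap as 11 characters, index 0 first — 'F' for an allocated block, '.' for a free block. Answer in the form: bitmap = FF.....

[1] create(d) — d=0 (map F..........)
[2] create(b) — b=1 d=0 (map FF.........)
[3] unlink(d) — b=1 (map .F.........)
[4] create(d) — b=1 d=0 (map FF.........)
[5] append(d, 3) — b=1 d=0,2,3,4 (map FFFFF......)
[6] create(c) — b=1 c=5 d=0,2,3,4 (map FFFFFF.....)
[7] unlink(b) — c=5 d=0,2,3,4 (map F.FFFF.....)

bitmap = F.FFFF.....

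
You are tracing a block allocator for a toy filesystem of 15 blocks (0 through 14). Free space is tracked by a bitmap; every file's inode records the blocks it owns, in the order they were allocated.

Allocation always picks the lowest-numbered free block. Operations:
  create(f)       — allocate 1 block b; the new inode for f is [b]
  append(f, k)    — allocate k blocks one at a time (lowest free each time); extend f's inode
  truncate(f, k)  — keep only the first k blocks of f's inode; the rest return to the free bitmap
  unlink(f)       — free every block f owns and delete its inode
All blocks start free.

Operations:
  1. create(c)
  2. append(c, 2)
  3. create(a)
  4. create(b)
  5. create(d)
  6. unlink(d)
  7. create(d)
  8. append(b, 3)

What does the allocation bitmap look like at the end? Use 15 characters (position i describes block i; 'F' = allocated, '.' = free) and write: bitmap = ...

create(c): bitmap=F.............. | c=[0]
append(c, 2): bitmap=FFF............ | c=[0, 1, 2]
create(a): bitmap=FFFF........... | a=[3] c=[0, 1, 2]
create(b): bitmap=FFFFF.......... | a=[3] b=[4] c=[0, 1, 2]
create(d): bitmap=FFFFFF......... | a=[3] b=[4] c=[0, 1, 2] d=[5]
unlink(d): bitmap=FFFFF.......... | a=[3] b=[4] c=[0, 1, 2]
create(d): bitmap=FFFFFF......... | a=[3] b=[4] c=[0, 1, 2] d=[5]
append(b, 3): bitmap=FFFFFFFFF...... | a=[3] b=[4, 6, 7, 8] c=[0, 1, 2] d=[5]

bitmap = FFFFFFFFF......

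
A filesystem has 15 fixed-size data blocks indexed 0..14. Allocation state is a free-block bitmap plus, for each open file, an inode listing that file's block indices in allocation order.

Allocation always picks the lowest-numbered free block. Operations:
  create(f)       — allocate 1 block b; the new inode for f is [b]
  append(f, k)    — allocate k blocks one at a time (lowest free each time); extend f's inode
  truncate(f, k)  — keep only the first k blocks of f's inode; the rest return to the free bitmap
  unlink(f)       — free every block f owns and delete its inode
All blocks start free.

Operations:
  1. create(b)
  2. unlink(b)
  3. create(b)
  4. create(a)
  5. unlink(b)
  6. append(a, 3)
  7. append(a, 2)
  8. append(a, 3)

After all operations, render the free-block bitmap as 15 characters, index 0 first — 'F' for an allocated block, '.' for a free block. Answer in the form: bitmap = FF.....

bitmap = FFFFFFFFF......

[1] create(b) — b=0 (map F..............)
[2] unlink(b) —  (map ...............)
[3] create(b) — b=0 (map F..............)
[4] create(a) — a=1 b=0 (map FF.............)
[5] unlink(b) — a=1 (map .F.............)
[6] append(a, 3) — a=1,0,2,3 (map FFFF...........)
[7] append(a, 2) — a=1,0,2,3,4,5 (map FFFFFF.........)
[8] append(a, 3) — a=1,0,2,3,4,5,6,7,8 (map FFFFFFFFF......)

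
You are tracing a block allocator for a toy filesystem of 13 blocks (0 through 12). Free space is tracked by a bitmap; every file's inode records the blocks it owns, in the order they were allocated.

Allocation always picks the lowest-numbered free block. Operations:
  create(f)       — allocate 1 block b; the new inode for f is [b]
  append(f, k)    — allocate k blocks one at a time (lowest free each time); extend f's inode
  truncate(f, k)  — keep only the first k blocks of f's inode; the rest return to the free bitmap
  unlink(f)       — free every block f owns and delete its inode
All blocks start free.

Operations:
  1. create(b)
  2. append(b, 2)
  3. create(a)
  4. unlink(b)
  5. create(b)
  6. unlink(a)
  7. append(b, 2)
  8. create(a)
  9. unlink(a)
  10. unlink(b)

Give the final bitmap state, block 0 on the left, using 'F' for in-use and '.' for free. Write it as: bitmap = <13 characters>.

after create(b) → b:[0]  free=[F............]
after append(b, 2) → b:[0, 1, 2]  free=[FFF..........]
after create(a) → a:[3], b:[0, 1, 2]  free=[FFFF.........]
after unlink(b) → a:[3]  free=[...F.........]
after create(b) → a:[3], b:[0]  free=[F..F.........]
after unlink(a) → b:[0]  free=[F............]
after append(b, 2) → b:[0, 1, 2]  free=[FFF..........]
after create(a) → a:[3], b:[0, 1, 2]  free=[FFFF.........]
after unlink(a) → b:[0, 1, 2]  free=[FFF..........]
after unlink(b) →   free=[.............]

bitmap = .............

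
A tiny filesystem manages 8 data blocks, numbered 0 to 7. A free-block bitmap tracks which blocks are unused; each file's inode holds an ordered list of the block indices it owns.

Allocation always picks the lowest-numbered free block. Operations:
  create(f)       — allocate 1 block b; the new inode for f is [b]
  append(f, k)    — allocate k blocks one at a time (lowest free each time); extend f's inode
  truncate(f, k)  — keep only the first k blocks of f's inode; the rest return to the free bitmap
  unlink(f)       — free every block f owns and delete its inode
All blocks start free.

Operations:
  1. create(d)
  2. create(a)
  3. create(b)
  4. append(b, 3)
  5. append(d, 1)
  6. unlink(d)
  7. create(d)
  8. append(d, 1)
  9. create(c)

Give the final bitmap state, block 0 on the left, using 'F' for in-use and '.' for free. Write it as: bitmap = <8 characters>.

create(d): bitmap=F....... | d=[0]
create(a): bitmap=FF...... | a=[1] d=[0]
create(b): bitmap=FFF..... | a=[1] b=[2] d=[0]
append(b, 3): bitmap=FFFFFF.. | a=[1] b=[2, 3, 4, 5] d=[0]
append(d, 1): bitmap=FFFFFFF. | a=[1] b=[2, 3, 4, 5] d=[0, 6]
unlink(d): bitmap=.FFFFF.. | a=[1] b=[2, 3, 4, 5]
create(d): bitmap=FFFFFF.. | a=[1] b=[2, 3, 4, 5] d=[0]
append(d, 1): bitmap=FFFFFFF. | a=[1] b=[2, 3, 4, 5] d=[0, 6]
create(c): bitmap=FFFFFFFF | a=[1] b=[2, 3, 4, 5] c=[7] d=[0, 6]

bitmap = FFFFFFFF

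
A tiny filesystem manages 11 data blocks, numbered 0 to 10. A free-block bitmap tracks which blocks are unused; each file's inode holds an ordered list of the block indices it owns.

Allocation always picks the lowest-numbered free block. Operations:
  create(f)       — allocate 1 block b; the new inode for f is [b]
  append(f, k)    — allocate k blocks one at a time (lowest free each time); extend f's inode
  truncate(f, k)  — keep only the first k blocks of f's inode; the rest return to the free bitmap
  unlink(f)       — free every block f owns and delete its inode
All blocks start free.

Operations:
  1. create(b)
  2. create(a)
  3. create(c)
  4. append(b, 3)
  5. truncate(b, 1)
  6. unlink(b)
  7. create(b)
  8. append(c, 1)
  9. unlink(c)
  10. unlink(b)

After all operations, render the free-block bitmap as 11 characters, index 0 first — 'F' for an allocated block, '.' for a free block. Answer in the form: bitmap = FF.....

[1] create(b) — b=0 (map F..........)
[2] create(a) — a=1 b=0 (map FF.........)
[3] create(c) — a=1 b=0 c=2 (map FFF........)
[4] append(b, 3) — a=1 b=0,3,4,5 c=2 (map FFFFFF.....)
[5] truncate(b, 1) — a=1 b=0 c=2 (map FFF........)
[6] unlink(b) — a=1 c=2 (map .FF........)
[7] create(b) — a=1 b=0 c=2 (map FFF........)
[8] append(c, 1) — a=1 b=0 c=2,3 (map FFFF.......)
[9] unlink(c) — a=1 b=0 (map FF.........)
[10] unlink(b) — a=1 (map .F.........)

bitmap = .F.........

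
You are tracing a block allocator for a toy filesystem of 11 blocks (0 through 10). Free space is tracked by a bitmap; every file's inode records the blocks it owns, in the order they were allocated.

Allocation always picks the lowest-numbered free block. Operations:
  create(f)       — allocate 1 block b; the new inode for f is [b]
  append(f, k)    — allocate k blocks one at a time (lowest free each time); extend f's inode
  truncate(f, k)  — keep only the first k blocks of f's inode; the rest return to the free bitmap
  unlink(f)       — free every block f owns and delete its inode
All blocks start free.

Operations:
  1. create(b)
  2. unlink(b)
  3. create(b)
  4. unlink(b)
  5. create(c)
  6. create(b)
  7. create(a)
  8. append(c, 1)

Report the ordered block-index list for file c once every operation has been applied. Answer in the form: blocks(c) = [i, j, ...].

blocks(c) = [0, 3]

after create(b) → b:[0]  free=[F..........]
after unlink(b) →   free=[...........]
after create(b) → b:[0]  free=[F..........]
after unlink(b) →   free=[...........]
after create(c) → c:[0]  free=[F..........]
after create(b) → b:[1], c:[0]  free=[FF.........]
after create(a) → a:[2], b:[1], c:[0]  free=[FFF........]
after append(c, 1) → a:[2], b:[1], c:[0, 3]  free=[FFFF.......]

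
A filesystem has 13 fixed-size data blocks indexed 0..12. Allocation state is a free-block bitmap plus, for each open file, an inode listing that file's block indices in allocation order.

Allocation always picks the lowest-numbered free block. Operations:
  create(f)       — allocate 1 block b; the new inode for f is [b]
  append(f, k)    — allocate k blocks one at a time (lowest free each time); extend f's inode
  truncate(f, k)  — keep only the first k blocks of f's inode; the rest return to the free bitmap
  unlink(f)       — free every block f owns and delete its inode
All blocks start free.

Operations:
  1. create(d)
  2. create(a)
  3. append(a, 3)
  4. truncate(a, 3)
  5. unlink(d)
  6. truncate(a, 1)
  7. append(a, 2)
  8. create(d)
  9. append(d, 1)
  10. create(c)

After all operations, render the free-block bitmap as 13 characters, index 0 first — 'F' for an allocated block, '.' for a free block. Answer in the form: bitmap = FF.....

bitmap = FFFFFF.......

  1. create(d)  ⇒  F............  {d→[0]}
  2. create(a)  ⇒  FF...........  {a→[1]; d→[0]}
  3. append(a, 3)  ⇒  FFFFF........  {a→[1, 2, 3, 4]; d→[0]}
  4. truncate(a, 3)  ⇒  FFFF.........  {a→[1, 2, 3]; d→[0]}
  5. unlink(d)  ⇒  .FFF.........  {a→[1, 2, 3]}
  6. truncate(a, 1)  ⇒  .F...........  {a→[1]}
  7. append(a, 2)  ⇒  FFF..........  {a→[1, 0, 2]}
  8. create(d)  ⇒  FFFF.........  {a→[1, 0, 2]; d→[3]}
  9. append(d, 1)  ⇒  FFFFF........  {a→[1, 0, 2]; d→[3, 4]}
  10. create(c)  ⇒  FFFFFF.......  {a→[1, 0, 2]; c→[5]; d→[3, 4]}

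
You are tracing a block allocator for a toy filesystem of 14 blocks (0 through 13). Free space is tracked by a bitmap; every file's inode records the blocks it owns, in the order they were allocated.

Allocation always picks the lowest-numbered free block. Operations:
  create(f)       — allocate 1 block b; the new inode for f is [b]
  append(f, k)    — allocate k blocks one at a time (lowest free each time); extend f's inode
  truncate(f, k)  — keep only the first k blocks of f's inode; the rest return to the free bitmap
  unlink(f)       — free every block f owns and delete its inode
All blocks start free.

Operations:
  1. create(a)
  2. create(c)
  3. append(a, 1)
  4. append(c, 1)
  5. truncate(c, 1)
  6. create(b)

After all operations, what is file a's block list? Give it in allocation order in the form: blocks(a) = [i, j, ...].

  1. create(a)  ⇒  F.............  {a→[0]}
  2. create(c)  ⇒  FF............  {a→[0]; c→[1]}
  3. append(a, 1)  ⇒  FFF...........  {a→[0, 2]; c→[1]}
  4. append(c, 1)  ⇒  FFFF..........  {a→[0, 2]; c→[1, 3]}
  5. truncate(c, 1)  ⇒  FFF...........  {a→[0, 2]; c→[1]}
  6. create(b)  ⇒  FFFF..........  {a→[0, 2]; b→[3]; c→[1]}

blocks(a) = [0, 2]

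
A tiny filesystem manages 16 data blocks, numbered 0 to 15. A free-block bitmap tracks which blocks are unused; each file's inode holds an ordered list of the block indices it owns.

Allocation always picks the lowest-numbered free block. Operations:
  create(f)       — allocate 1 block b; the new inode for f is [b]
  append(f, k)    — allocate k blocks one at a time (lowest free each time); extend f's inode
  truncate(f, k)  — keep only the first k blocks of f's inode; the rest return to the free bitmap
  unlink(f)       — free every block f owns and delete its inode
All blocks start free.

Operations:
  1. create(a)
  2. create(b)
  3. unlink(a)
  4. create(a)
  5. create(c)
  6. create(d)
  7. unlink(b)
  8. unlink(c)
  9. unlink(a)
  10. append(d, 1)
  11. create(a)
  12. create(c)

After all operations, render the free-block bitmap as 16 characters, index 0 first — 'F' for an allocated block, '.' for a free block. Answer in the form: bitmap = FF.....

bitmap = FFFF............

create(a): bitmap=F............... | a=[0]
create(b): bitmap=FF.............. | a=[0] b=[1]
unlink(a): bitmap=.F.............. | b=[1]
create(a): bitmap=FF.............. | a=[0] b=[1]
create(c): bitmap=FFF............. | a=[0] b=[1] c=[2]
create(d): bitmap=FFFF............ | a=[0] b=[1] c=[2] d=[3]
unlink(b): bitmap=F.FF............ | a=[0] c=[2] d=[3]
unlink(c): bitmap=F..F............ | a=[0] d=[3]
unlink(a): bitmap=...F............ | d=[3]
append(d, 1): bitmap=F..F............ | d=[3, 0]
create(a): bitmap=FF.F............ | a=[1] d=[3, 0]
create(c): bitmap=FFFF............ | a=[1] c=[2] d=[3, 0]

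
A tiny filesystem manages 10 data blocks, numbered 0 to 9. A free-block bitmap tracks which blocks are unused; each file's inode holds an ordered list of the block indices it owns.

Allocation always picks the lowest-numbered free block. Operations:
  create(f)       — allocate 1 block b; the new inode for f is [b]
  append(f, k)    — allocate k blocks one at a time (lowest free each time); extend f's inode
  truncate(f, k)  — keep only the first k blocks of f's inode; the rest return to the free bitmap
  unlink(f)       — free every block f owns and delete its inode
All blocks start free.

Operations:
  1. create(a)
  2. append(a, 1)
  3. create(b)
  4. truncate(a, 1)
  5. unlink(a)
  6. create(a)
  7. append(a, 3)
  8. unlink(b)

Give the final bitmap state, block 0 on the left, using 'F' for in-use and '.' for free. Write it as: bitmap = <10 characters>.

bitmap = FF.FF.....

after create(a) → a:[0]  free=[F.........]
after append(a, 1) → a:[0, 1]  free=[FF........]
after create(b) → a:[0, 1], b:[2]  free=[FFF.......]
after truncate(a, 1) → a:[0], b:[2]  free=[F.F.......]
after unlink(a) → b:[2]  free=[..F.......]
after create(a) → a:[0], b:[2]  free=[F.F.......]
after append(a, 3) → a:[0, 1, 3, 4], b:[2]  free=[FFFFF.....]
after unlink(b) → a:[0, 1, 3, 4]  free=[FF.FF.....]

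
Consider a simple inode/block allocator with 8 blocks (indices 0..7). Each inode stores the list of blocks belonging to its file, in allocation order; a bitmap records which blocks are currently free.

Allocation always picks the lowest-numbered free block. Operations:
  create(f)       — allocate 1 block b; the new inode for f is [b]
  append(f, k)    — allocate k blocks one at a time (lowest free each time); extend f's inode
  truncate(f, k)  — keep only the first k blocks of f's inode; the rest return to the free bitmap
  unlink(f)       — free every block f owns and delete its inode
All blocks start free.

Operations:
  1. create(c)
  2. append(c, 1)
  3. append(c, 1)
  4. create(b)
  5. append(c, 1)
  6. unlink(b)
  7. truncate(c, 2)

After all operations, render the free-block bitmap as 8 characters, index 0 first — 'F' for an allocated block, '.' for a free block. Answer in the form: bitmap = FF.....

bitmap = FF......

[1] create(c) — c=0 (map F.......)
[2] append(c, 1) — c=0,1 (map FF......)
[3] append(c, 1) — c=0,1,2 (map FFF.....)
[4] create(b) — b=3 c=0,1,2 (map FFFF....)
[5] append(c, 1) — b=3 c=0,1,2,4 (map FFFFF...)
[6] unlink(b) — c=0,1,2,4 (map FFF.F...)
[7] truncate(c, 2) — c=0,1 (map FF......)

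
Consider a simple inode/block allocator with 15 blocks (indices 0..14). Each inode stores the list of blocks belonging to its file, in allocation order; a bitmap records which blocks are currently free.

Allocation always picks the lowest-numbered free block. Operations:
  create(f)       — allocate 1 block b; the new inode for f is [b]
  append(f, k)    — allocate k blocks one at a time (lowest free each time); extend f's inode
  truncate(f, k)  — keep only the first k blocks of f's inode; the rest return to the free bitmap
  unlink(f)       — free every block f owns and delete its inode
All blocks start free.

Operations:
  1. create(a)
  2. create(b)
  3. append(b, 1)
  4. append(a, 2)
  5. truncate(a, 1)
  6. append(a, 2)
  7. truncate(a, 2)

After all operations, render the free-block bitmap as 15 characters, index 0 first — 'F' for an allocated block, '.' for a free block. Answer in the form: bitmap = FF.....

  1. create(a)  ⇒  F..............  {a→[0]}
  2. create(b)  ⇒  FF.............  {a→[0]; b→[1]}
  3. append(b, 1)  ⇒  FFF............  {a→[0]; b→[1, 2]}
  4. append(a, 2)  ⇒  FFFFF..........  {a→[0, 3, 4]; b→[1, 2]}
  5. truncate(a, 1)  ⇒  FFF............  {a→[0]; b→[1, 2]}
  6. append(a, 2)  ⇒  FFFFF..........  {a→[0, 3, 4]; b→[1, 2]}
  7. truncate(a, 2)  ⇒  FFFF...........  {a→[0, 3]; b→[1, 2]}

bitmap = FFFF...........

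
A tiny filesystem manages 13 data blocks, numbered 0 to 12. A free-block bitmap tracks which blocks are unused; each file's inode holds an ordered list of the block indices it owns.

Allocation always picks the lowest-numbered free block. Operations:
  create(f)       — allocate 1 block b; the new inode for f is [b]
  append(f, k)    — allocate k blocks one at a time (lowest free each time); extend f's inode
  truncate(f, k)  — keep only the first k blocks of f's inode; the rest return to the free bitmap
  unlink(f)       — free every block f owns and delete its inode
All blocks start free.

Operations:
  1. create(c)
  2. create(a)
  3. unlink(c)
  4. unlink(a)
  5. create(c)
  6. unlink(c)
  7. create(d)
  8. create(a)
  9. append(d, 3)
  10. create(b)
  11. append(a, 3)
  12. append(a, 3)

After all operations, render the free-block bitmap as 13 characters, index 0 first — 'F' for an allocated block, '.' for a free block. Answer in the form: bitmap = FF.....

create(c): bitmap=F............ | c=[0]
create(a): bitmap=FF........... | a=[1] c=[0]
unlink(c): bitmap=.F........... | a=[1]
unlink(a): bitmap=............. | 
create(c): bitmap=F............ | c=[0]
unlink(c): bitmap=............. | 
create(d): bitmap=F............ | d=[0]
create(a): bitmap=FF........... | a=[1] d=[0]
append(d, 3): bitmap=FFFFF........ | a=[1] d=[0, 2, 3, 4]
create(b): bitmap=FFFFFF....... | a=[1] b=[5] d=[0, 2, 3, 4]
append(a, 3): bitmap=FFFFFFFFF.... | a=[1, 6, 7, 8] b=[5] d=[0, 2, 3, 4]
append(a, 3): bitmap=FFFFFFFFFFFF. | a=[1, 6, 7, 8, 9, 10, 11] b=[5] d=[0, 2, 3, 4]

bitmap = FFFFFFFFFFFF.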